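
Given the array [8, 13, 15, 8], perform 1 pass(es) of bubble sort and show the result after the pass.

After pass 1: [8, 13, 8, 15] (1 swaps)
Total swaps: 1


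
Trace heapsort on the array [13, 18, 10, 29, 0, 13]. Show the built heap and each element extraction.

Build heap: [29, 18, 13, 13, 0, 10]
Extract 29: [18, 13, 13, 10, 0, 29]
Extract 18: [13, 10, 13, 0, 18, 29]
Extract 13: [13, 10, 0, 13, 18, 29]
Extract 13: [10, 0, 13, 13, 18, 29]
Extract 10: [0, 10, 13, 13, 18, 29]


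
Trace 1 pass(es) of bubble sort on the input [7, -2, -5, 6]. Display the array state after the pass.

After pass 1: [-2, -5, 6, 7] (3 swaps)
Total swaps: 3


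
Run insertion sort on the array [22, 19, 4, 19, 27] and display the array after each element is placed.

First element 22 is already 'sorted'
Insert 19: shifted 1 elements -> [19, 22, 4, 19, 27]
Insert 4: shifted 2 elements -> [4, 19, 22, 19, 27]
Insert 19: shifted 1 elements -> [4, 19, 19, 22, 27]
Insert 27: shifted 0 elements -> [4, 19, 19, 22, 27]


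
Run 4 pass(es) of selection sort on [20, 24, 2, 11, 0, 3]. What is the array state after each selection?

Pass 1: Select minimum 0 at index 4, swap -> [0, 24, 2, 11, 20, 3]
Pass 2: Select minimum 2 at index 2, swap -> [0, 2, 24, 11, 20, 3]
Pass 3: Select minimum 3 at index 5, swap -> [0, 2, 3, 11, 20, 24]
Pass 4: Select minimum 11 at index 3, swap -> [0, 2, 3, 11, 20, 24]


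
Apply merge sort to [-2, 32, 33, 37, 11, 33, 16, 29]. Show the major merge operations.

Divide and conquer:
  Merge [-2] + [32] -> [-2, 32]
  Merge [33] + [37] -> [33, 37]
  Merge [-2, 32] + [33, 37] -> [-2, 32, 33, 37]
  Merge [11] + [33] -> [11, 33]
  Merge [16] + [29] -> [16, 29]
  Merge [11, 33] + [16, 29] -> [11, 16, 29, 33]
  Merge [-2, 32, 33, 37] + [11, 16, 29, 33] -> [-2, 11, 16, 29, 32, 33, 33, 37]


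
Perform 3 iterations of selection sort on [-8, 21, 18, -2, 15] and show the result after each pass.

Pass 1: Select minimum -8 at index 0, swap -> [-8, 21, 18, -2, 15]
Pass 2: Select minimum -2 at index 3, swap -> [-8, -2, 18, 21, 15]
Pass 3: Select minimum 15 at index 4, swap -> [-8, -2, 15, 21, 18]


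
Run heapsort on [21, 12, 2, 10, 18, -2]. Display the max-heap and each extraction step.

Build heap: [21, 18, 2, 10, 12, -2]
Extract 21: [18, 12, 2, 10, -2, 21]
Extract 18: [12, 10, 2, -2, 18, 21]
Extract 12: [10, -2, 2, 12, 18, 21]
Extract 10: [2, -2, 10, 12, 18, 21]
Extract 2: [-2, 2, 10, 12, 18, 21]


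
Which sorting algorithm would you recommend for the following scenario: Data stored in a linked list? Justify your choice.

Best choice: Merge sort
Reason: Merge sort doesn't require random access; can be done in O(1) extra space for linked lists


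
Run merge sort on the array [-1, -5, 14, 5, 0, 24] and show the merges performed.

Divide and conquer:
  Merge [-5] + [14] -> [-5, 14]
  Merge [-1] + [-5, 14] -> [-5, -1, 14]
  Merge [0] + [24] -> [0, 24]
  Merge [5] + [0, 24] -> [0, 5, 24]
  Merge [-5, -1, 14] + [0, 5, 24] -> [-5, -1, 0, 5, 14, 24]


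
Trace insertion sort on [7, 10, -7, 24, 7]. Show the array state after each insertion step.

First element 7 is already 'sorted'
Insert 10: shifted 0 elements -> [7, 10, -7, 24, 7]
Insert -7: shifted 2 elements -> [-7, 7, 10, 24, 7]
Insert 24: shifted 0 elements -> [-7, 7, 10, 24, 7]
Insert 7: shifted 2 elements -> [-7, 7, 7, 10, 24]


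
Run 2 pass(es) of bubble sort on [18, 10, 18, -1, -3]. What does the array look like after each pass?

After pass 1: [10, 18, -1, -3, 18] (3 swaps)
After pass 2: [10, -1, -3, 18, 18] (2 swaps)
Total swaps: 5


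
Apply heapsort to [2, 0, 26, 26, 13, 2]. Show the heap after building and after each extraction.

Build heap: [26, 13, 26, 0, 2, 2]
Extract 26: [26, 13, 2, 0, 2, 26]
Extract 26: [13, 2, 2, 0, 26, 26]
Extract 13: [2, 0, 2, 13, 26, 26]
Extract 2: [2, 0, 2, 13, 26, 26]
Extract 2: [0, 2, 2, 13, 26, 26]


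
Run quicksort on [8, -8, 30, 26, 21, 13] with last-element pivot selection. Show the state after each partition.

Partition 1: pivot=13 at index 2 -> [8, -8, 13, 26, 21, 30]
Partition 2: pivot=-8 at index 0 -> [-8, 8, 13, 26, 21, 30]
Partition 3: pivot=30 at index 5 -> [-8, 8, 13, 26, 21, 30]
Partition 4: pivot=21 at index 3 -> [-8, 8, 13, 21, 26, 30]


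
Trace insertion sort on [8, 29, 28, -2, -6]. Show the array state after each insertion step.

First element 8 is already 'sorted'
Insert 29: shifted 0 elements -> [8, 29, 28, -2, -6]
Insert 28: shifted 1 elements -> [8, 28, 29, -2, -6]
Insert -2: shifted 3 elements -> [-2, 8, 28, 29, -6]
Insert -6: shifted 4 elements -> [-6, -2, 8, 28, 29]


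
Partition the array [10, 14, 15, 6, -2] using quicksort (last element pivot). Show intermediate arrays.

Partition 1: pivot=-2 at index 0 -> [-2, 14, 15, 6, 10]
Partition 2: pivot=10 at index 2 -> [-2, 6, 10, 14, 15]
Partition 3: pivot=15 at index 4 -> [-2, 6, 10, 14, 15]


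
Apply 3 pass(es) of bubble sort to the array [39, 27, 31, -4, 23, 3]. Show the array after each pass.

After pass 1: [27, 31, -4, 23, 3, 39] (5 swaps)
After pass 2: [27, -4, 23, 3, 31, 39] (3 swaps)
After pass 3: [-4, 23, 3, 27, 31, 39] (3 swaps)
Total swaps: 11


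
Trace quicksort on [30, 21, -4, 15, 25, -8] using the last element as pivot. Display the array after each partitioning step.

Partition 1: pivot=-8 at index 0 -> [-8, 21, -4, 15, 25, 30]
Partition 2: pivot=30 at index 5 -> [-8, 21, -4, 15, 25, 30]
Partition 3: pivot=25 at index 4 -> [-8, 21, -4, 15, 25, 30]
Partition 4: pivot=15 at index 2 -> [-8, -4, 15, 21, 25, 30]


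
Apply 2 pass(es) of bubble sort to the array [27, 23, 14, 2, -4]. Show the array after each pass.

After pass 1: [23, 14, 2, -4, 27] (4 swaps)
After pass 2: [14, 2, -4, 23, 27] (3 swaps)
Total swaps: 7


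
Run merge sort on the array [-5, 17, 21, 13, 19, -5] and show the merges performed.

Divide and conquer:
  Merge [17] + [21] -> [17, 21]
  Merge [-5] + [17, 21] -> [-5, 17, 21]
  Merge [19] + [-5] -> [-5, 19]
  Merge [13] + [-5, 19] -> [-5, 13, 19]
  Merge [-5, 17, 21] + [-5, 13, 19] -> [-5, -5, 13, 17, 19, 21]


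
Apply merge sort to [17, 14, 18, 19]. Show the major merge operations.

Divide and conquer:
  Merge [17] + [14] -> [14, 17]
  Merge [18] + [19] -> [18, 19]
  Merge [14, 17] + [18, 19] -> [14, 17, 18, 19]


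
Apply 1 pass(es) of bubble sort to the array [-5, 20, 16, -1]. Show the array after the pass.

After pass 1: [-5, 16, -1, 20] (2 swaps)
Total swaps: 2


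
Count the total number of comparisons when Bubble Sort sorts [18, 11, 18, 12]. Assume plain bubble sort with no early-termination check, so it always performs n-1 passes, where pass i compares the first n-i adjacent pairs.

Pass 1: compare adjacent pairs (0,1)..(2,3) = 3 comparison(s), 2 swap(s) -> [11, 18, 12, 18]
Pass 2: compare adjacent pairs (0,1)..(1,2) = 2 comparison(s), 1 swap(s) -> [11, 12, 18, 18]
Pass 3: compare adjacent pairs (0,1)..(0,1) = 1 comparison(s), 0 swap(s) -> [11, 12, 18, 18]
Total comparisons: 3 + 2 + 1 = 6


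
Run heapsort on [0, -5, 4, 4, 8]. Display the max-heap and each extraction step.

Build heap: [8, 4, 4, 0, -5]
Extract 8: [4, 0, 4, -5, 8]
Extract 4: [4, 0, -5, 4, 8]
Extract 4: [0, -5, 4, 4, 8]
Extract 0: [-5, 0, 4, 4, 8]


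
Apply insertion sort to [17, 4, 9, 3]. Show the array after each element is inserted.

First element 17 is already 'sorted'
Insert 4: shifted 1 elements -> [4, 17, 9, 3]
Insert 9: shifted 1 elements -> [4, 9, 17, 3]
Insert 3: shifted 3 elements -> [3, 4, 9, 17]


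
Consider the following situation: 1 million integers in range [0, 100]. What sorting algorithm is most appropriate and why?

Best choice: Counting sort
Reason: O(n + k) where k=100 is small; linear time beats O(n log n)


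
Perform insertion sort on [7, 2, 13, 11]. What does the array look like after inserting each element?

First element 7 is already 'sorted'
Insert 2: shifted 1 elements -> [2, 7, 13, 11]
Insert 13: shifted 0 elements -> [2, 7, 13, 11]
Insert 11: shifted 1 elements -> [2, 7, 11, 13]


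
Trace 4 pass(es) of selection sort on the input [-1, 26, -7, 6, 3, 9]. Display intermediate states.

Pass 1: Select minimum -7 at index 2, swap -> [-7, 26, -1, 6, 3, 9]
Pass 2: Select minimum -1 at index 2, swap -> [-7, -1, 26, 6, 3, 9]
Pass 3: Select minimum 3 at index 4, swap -> [-7, -1, 3, 6, 26, 9]
Pass 4: Select minimum 6 at index 3, swap -> [-7, -1, 3, 6, 26, 9]


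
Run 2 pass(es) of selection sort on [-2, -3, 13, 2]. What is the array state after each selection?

Pass 1: Select minimum -3 at index 1, swap -> [-3, -2, 13, 2]
Pass 2: Select minimum -2 at index 1, swap -> [-3, -2, 13, 2]


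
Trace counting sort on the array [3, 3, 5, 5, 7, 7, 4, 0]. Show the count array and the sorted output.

Count array: [1, 0, 0, 2, 1, 2, 0, 2]
(count[i] = number of elements equal to i)
Cumulative count: [1, 1, 1, 3, 4, 6, 6, 8]
Sorted: [0, 3, 3, 4, 5, 5, 7, 7]


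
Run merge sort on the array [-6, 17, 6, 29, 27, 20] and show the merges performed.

Divide and conquer:
  Merge [17] + [6] -> [6, 17]
  Merge [-6] + [6, 17] -> [-6, 6, 17]
  Merge [27] + [20] -> [20, 27]
  Merge [29] + [20, 27] -> [20, 27, 29]
  Merge [-6, 6, 17] + [20, 27, 29] -> [-6, 6, 17, 20, 27, 29]


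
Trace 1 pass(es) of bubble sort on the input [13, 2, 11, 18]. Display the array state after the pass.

After pass 1: [2, 11, 13, 18] (2 swaps)
Total swaps: 2


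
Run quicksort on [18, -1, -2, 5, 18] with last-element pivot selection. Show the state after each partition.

Partition 1: pivot=18 at index 4 -> [18, -1, -2, 5, 18]
Partition 2: pivot=5 at index 2 -> [-1, -2, 5, 18, 18]
Partition 3: pivot=-2 at index 0 -> [-2, -1, 5, 18, 18]


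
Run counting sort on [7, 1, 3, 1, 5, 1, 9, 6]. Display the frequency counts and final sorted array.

Count array: [0, 3, 0, 1, 0, 1, 1, 1, 0, 1]
(count[i] = number of elements equal to i)
Cumulative count: [0, 3, 3, 4, 4, 5, 6, 7, 7, 8]
Sorted: [1, 1, 1, 3, 5, 6, 7, 9]


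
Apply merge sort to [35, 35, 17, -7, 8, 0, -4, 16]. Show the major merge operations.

Divide and conquer:
  Merge [35] + [35] -> [35, 35]
  Merge [17] + [-7] -> [-7, 17]
  Merge [35, 35] + [-7, 17] -> [-7, 17, 35, 35]
  Merge [8] + [0] -> [0, 8]
  Merge [-4] + [16] -> [-4, 16]
  Merge [0, 8] + [-4, 16] -> [-4, 0, 8, 16]
  Merge [-7, 17, 35, 35] + [-4, 0, 8, 16] -> [-7, -4, 0, 8, 16, 17, 35, 35]


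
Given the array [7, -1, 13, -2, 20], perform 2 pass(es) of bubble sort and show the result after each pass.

After pass 1: [-1, 7, -2, 13, 20] (2 swaps)
After pass 2: [-1, -2, 7, 13, 20] (1 swaps)
Total swaps: 3


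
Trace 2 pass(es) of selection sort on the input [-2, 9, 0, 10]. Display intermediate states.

Pass 1: Select minimum -2 at index 0, swap -> [-2, 9, 0, 10]
Pass 2: Select minimum 0 at index 2, swap -> [-2, 0, 9, 10]


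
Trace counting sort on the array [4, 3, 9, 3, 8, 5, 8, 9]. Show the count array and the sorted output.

Count array: [0, 0, 0, 2, 1, 1, 0, 0, 2, 2]
(count[i] = number of elements equal to i)
Cumulative count: [0, 0, 0, 2, 3, 4, 4, 4, 6, 8]
Sorted: [3, 3, 4, 5, 8, 8, 9, 9]


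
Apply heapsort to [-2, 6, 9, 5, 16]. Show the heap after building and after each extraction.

Build heap: [16, 6, 9, 5, -2]
Extract 16: [9, 6, -2, 5, 16]
Extract 9: [6, 5, -2, 9, 16]
Extract 6: [5, -2, 6, 9, 16]
Extract 5: [-2, 5, 6, 9, 16]


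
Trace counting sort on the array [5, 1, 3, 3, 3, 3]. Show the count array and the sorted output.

Count array: [0, 1, 0, 4, 0, 1]
(count[i] = number of elements equal to i)
Cumulative count: [0, 1, 1, 5, 5, 6]
Sorted: [1, 3, 3, 3, 3, 5]


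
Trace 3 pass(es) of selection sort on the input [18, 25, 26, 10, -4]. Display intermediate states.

Pass 1: Select minimum -4 at index 4, swap -> [-4, 25, 26, 10, 18]
Pass 2: Select minimum 10 at index 3, swap -> [-4, 10, 26, 25, 18]
Pass 3: Select minimum 18 at index 4, swap -> [-4, 10, 18, 25, 26]


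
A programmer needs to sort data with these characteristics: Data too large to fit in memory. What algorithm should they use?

Best choice: External merge sort
Reason: Minimizes disk I/O by sequential reads/writes


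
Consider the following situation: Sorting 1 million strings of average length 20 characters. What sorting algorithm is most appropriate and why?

Best choice: MSD radix sort or Mergesort
Reason: MSD radix sort is a non-comparison sort that buckets the strings by successive character positions, running in time proportional to the total number of characters examined rather than O(n log n) string comparisons; mergesort is a stable O(n log n)-comparison alternative that works for arbitrary variable-length keys


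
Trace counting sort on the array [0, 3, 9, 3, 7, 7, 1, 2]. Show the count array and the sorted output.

Count array: [1, 1, 1, 2, 0, 0, 0, 2, 0, 1]
(count[i] = number of elements equal to i)
Cumulative count: [1, 2, 3, 5, 5, 5, 5, 7, 7, 8]
Sorted: [0, 1, 2, 3, 3, 7, 7, 9]


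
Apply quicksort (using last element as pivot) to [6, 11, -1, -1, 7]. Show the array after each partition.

Partition 1: pivot=7 at index 3 -> [6, -1, -1, 7, 11]
Partition 2: pivot=-1 at index 1 -> [-1, -1, 6, 7, 11]


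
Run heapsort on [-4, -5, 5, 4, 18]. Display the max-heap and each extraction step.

Build heap: [18, 4, 5, -4, -5]
Extract 18: [5, 4, -5, -4, 18]
Extract 5: [4, -4, -5, 5, 18]
Extract 4: [-4, -5, 4, 5, 18]
Extract -4: [-5, -4, 4, 5, 18]


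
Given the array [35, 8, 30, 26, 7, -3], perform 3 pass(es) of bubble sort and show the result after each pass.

After pass 1: [8, 30, 26, 7, -3, 35] (5 swaps)
After pass 2: [8, 26, 7, -3, 30, 35] (3 swaps)
After pass 3: [8, 7, -3, 26, 30, 35] (2 swaps)
Total swaps: 10


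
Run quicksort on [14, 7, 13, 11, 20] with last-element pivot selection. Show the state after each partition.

Partition 1: pivot=20 at index 4 -> [14, 7, 13, 11, 20]
Partition 2: pivot=11 at index 1 -> [7, 11, 13, 14, 20]
Partition 3: pivot=14 at index 3 -> [7, 11, 13, 14, 20]


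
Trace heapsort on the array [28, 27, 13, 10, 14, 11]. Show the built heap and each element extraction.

Build heap: [28, 27, 13, 10, 14, 11]
Extract 28: [27, 14, 13, 10, 11, 28]
Extract 27: [14, 11, 13, 10, 27, 28]
Extract 14: [13, 11, 10, 14, 27, 28]
Extract 13: [11, 10, 13, 14, 27, 28]
Extract 11: [10, 11, 13, 14, 27, 28]


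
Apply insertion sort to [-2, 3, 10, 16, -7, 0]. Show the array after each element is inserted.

First element -2 is already 'sorted'
Insert 3: shifted 0 elements -> [-2, 3, 10, 16, -7, 0]
Insert 10: shifted 0 elements -> [-2, 3, 10, 16, -7, 0]
Insert 16: shifted 0 elements -> [-2, 3, 10, 16, -7, 0]
Insert -7: shifted 4 elements -> [-7, -2, 3, 10, 16, 0]
Insert 0: shifted 3 elements -> [-7, -2, 0, 3, 10, 16]


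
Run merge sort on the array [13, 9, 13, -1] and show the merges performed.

Divide and conquer:
  Merge [13] + [9] -> [9, 13]
  Merge [13] + [-1] -> [-1, 13]
  Merge [9, 13] + [-1, 13] -> [-1, 9, 13, 13]


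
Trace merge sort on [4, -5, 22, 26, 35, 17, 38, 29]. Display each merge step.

Divide and conquer:
  Merge [4] + [-5] -> [-5, 4]
  Merge [22] + [26] -> [22, 26]
  Merge [-5, 4] + [22, 26] -> [-5, 4, 22, 26]
  Merge [35] + [17] -> [17, 35]
  Merge [38] + [29] -> [29, 38]
  Merge [17, 35] + [29, 38] -> [17, 29, 35, 38]
  Merge [-5, 4, 22, 26] + [17, 29, 35, 38] -> [-5, 4, 17, 22, 26, 29, 35, 38]


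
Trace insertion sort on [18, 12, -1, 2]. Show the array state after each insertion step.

First element 18 is already 'sorted'
Insert 12: shifted 1 elements -> [12, 18, -1, 2]
Insert -1: shifted 2 elements -> [-1, 12, 18, 2]
Insert 2: shifted 2 elements -> [-1, 2, 12, 18]


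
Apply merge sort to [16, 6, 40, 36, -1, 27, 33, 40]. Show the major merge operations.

Divide and conquer:
  Merge [16] + [6] -> [6, 16]
  Merge [40] + [36] -> [36, 40]
  Merge [6, 16] + [36, 40] -> [6, 16, 36, 40]
  Merge [-1] + [27] -> [-1, 27]
  Merge [33] + [40] -> [33, 40]
  Merge [-1, 27] + [33, 40] -> [-1, 27, 33, 40]
  Merge [6, 16, 36, 40] + [-1, 27, 33, 40] -> [-1, 6, 16, 27, 33, 36, 40, 40]


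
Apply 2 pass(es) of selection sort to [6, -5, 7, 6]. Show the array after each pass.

Pass 1: Select minimum -5 at index 1, swap -> [-5, 6, 7, 6]
Pass 2: Select minimum 6 at index 1, swap -> [-5, 6, 7, 6]


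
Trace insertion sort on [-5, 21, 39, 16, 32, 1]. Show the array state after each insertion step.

First element -5 is already 'sorted'
Insert 21: shifted 0 elements -> [-5, 21, 39, 16, 32, 1]
Insert 39: shifted 0 elements -> [-5, 21, 39, 16, 32, 1]
Insert 16: shifted 2 elements -> [-5, 16, 21, 39, 32, 1]
Insert 32: shifted 1 elements -> [-5, 16, 21, 32, 39, 1]
Insert 1: shifted 4 elements -> [-5, 1, 16, 21, 32, 39]


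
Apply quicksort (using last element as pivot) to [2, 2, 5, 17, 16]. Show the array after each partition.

Partition 1: pivot=16 at index 3 -> [2, 2, 5, 16, 17]
Partition 2: pivot=5 at index 2 -> [2, 2, 5, 16, 17]
Partition 3: pivot=2 at index 1 -> [2, 2, 5, 16, 17]


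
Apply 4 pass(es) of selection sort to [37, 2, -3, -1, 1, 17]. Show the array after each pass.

Pass 1: Select minimum -3 at index 2, swap -> [-3, 2, 37, -1, 1, 17]
Pass 2: Select minimum -1 at index 3, swap -> [-3, -1, 37, 2, 1, 17]
Pass 3: Select minimum 1 at index 4, swap -> [-3, -1, 1, 2, 37, 17]
Pass 4: Select minimum 2 at index 3, swap -> [-3, -1, 1, 2, 37, 17]


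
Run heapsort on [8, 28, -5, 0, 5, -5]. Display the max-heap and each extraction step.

Build heap: [28, 8, -5, 0, 5, -5]
Extract 28: [8, 5, -5, 0, -5, 28]
Extract 8: [5, 0, -5, -5, 8, 28]
Extract 5: [0, -5, -5, 5, 8, 28]
Extract 0: [-5, -5, 0, 5, 8, 28]
Extract -5: [-5, -5, 0, 5, 8, 28]


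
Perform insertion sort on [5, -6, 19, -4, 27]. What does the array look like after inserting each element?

First element 5 is already 'sorted'
Insert -6: shifted 1 elements -> [-6, 5, 19, -4, 27]
Insert 19: shifted 0 elements -> [-6, 5, 19, -4, 27]
Insert -4: shifted 2 elements -> [-6, -4, 5, 19, 27]
Insert 27: shifted 0 elements -> [-6, -4, 5, 19, 27]


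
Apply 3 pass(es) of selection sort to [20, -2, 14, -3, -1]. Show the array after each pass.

Pass 1: Select minimum -3 at index 3, swap -> [-3, -2, 14, 20, -1]
Pass 2: Select minimum -2 at index 1, swap -> [-3, -2, 14, 20, -1]
Pass 3: Select minimum -1 at index 4, swap -> [-3, -2, -1, 20, 14]


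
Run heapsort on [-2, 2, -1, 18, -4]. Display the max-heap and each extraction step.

Build heap: [18, 2, -1, -2, -4]
Extract 18: [2, -2, -1, -4, 18]
Extract 2: [-1, -2, -4, 2, 18]
Extract -1: [-2, -4, -1, 2, 18]
Extract -2: [-4, -2, -1, 2, 18]


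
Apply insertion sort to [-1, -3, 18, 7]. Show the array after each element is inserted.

First element -1 is already 'sorted'
Insert -3: shifted 1 elements -> [-3, -1, 18, 7]
Insert 18: shifted 0 elements -> [-3, -1, 18, 7]
Insert 7: shifted 1 elements -> [-3, -1, 7, 18]


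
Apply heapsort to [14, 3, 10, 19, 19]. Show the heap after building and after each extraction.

Build heap: [19, 19, 10, 3, 14]
Extract 19: [19, 14, 10, 3, 19]
Extract 19: [14, 3, 10, 19, 19]
Extract 14: [10, 3, 14, 19, 19]
Extract 10: [3, 10, 14, 19, 19]


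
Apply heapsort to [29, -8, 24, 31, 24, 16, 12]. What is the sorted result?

Build heap: [31, 29, 24, -8, 24, 16, 12]
Extract 31: [29, 24, 24, -8, 12, 16, 31]
Extract 29: [24, 16, 24, -8, 12, 29, 31]
Extract 24: [24, 16, 12, -8, 24, 29, 31]
Extract 24: [16, -8, 12, 24, 24, 29, 31]
Extract 16: [12, -8, 16, 24, 24, 29, 31]
Extract 12: [-8, 12, 16, 24, 24, 29, 31]


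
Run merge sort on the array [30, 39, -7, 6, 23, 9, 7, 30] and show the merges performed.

Divide and conquer:
  Merge [30] + [39] -> [30, 39]
  Merge [-7] + [6] -> [-7, 6]
  Merge [30, 39] + [-7, 6] -> [-7, 6, 30, 39]
  Merge [23] + [9] -> [9, 23]
  Merge [7] + [30] -> [7, 30]
  Merge [9, 23] + [7, 30] -> [7, 9, 23, 30]
  Merge [-7, 6, 30, 39] + [7, 9, 23, 30] -> [-7, 6, 7, 9, 23, 30, 30, 39]


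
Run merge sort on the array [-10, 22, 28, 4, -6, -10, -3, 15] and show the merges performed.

Divide and conquer:
  Merge [-10] + [22] -> [-10, 22]
  Merge [28] + [4] -> [4, 28]
  Merge [-10, 22] + [4, 28] -> [-10, 4, 22, 28]
  Merge [-6] + [-10] -> [-10, -6]
  Merge [-3] + [15] -> [-3, 15]
  Merge [-10, -6] + [-3, 15] -> [-10, -6, -3, 15]
  Merge [-10, 4, 22, 28] + [-10, -6, -3, 15] -> [-10, -10, -6, -3, 4, 15, 22, 28]


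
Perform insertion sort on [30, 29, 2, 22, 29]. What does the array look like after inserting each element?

First element 30 is already 'sorted'
Insert 29: shifted 1 elements -> [29, 30, 2, 22, 29]
Insert 2: shifted 2 elements -> [2, 29, 30, 22, 29]
Insert 22: shifted 2 elements -> [2, 22, 29, 30, 29]
Insert 29: shifted 1 elements -> [2, 22, 29, 29, 30]


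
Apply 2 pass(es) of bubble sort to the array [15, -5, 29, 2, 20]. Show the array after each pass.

After pass 1: [-5, 15, 2, 20, 29] (3 swaps)
After pass 2: [-5, 2, 15, 20, 29] (1 swaps)
Total swaps: 4


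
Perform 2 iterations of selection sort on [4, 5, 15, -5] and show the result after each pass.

Pass 1: Select minimum -5 at index 3, swap -> [-5, 5, 15, 4]
Pass 2: Select minimum 4 at index 3, swap -> [-5, 4, 15, 5]


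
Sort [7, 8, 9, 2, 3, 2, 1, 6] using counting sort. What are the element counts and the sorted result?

Count array: [0, 1, 2, 1, 0, 0, 1, 1, 1, 1]
(count[i] = number of elements equal to i)
Cumulative count: [0, 1, 3, 4, 4, 4, 5, 6, 7, 8]
Sorted: [1, 2, 2, 3, 6, 7, 8, 9]


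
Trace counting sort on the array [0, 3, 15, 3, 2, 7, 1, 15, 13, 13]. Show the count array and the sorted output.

Count array: [1, 1, 1, 2, 0, 0, 0, 1, 0, 0, 0, 0, 0, 2, 0, 2]
(count[i] = number of elements equal to i)
Cumulative count: [1, 2, 3, 5, 5, 5, 5, 6, 6, 6, 6, 6, 6, 8, 8, 10]
Sorted: [0, 1, 2, 3, 3, 7, 13, 13, 15, 15]


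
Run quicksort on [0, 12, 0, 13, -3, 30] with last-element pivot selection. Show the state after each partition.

Partition 1: pivot=30 at index 5 -> [0, 12, 0, 13, -3, 30]
Partition 2: pivot=-3 at index 0 -> [-3, 12, 0, 13, 0, 30]
Partition 3: pivot=0 at index 2 -> [-3, 0, 0, 13, 12, 30]
Partition 4: pivot=12 at index 3 -> [-3, 0, 0, 12, 13, 30]


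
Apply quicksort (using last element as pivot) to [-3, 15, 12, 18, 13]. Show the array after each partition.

Partition 1: pivot=13 at index 2 -> [-3, 12, 13, 18, 15]
Partition 2: pivot=12 at index 1 -> [-3, 12, 13, 18, 15]
Partition 3: pivot=15 at index 3 -> [-3, 12, 13, 15, 18]


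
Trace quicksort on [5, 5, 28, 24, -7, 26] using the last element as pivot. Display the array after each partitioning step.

Partition 1: pivot=26 at index 4 -> [5, 5, 24, -7, 26, 28]
Partition 2: pivot=-7 at index 0 -> [-7, 5, 24, 5, 26, 28]
Partition 3: pivot=5 at index 2 -> [-7, 5, 5, 24, 26, 28]


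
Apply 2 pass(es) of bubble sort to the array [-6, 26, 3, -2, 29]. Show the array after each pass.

After pass 1: [-6, 3, -2, 26, 29] (2 swaps)
After pass 2: [-6, -2, 3, 26, 29] (1 swaps)
Total swaps: 3


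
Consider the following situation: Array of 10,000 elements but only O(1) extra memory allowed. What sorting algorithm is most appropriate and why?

Best choice: Heapsort
Reason: Heapsort rearranges the array in place using O(1) auxiliary space and still guarantees O(n log n) time; quicksort partitions in place but needs Theta(log n) stack space for recursion (O(n) in the worst case), and mergesort requires O(n) auxiliary space


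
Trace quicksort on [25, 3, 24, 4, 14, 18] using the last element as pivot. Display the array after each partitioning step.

Partition 1: pivot=18 at index 3 -> [3, 4, 14, 18, 24, 25]
Partition 2: pivot=14 at index 2 -> [3, 4, 14, 18, 24, 25]
Partition 3: pivot=4 at index 1 -> [3, 4, 14, 18, 24, 25]
Partition 4: pivot=25 at index 5 -> [3, 4, 14, 18, 24, 25]


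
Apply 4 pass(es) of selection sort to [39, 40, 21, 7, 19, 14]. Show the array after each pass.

Pass 1: Select minimum 7 at index 3, swap -> [7, 40, 21, 39, 19, 14]
Pass 2: Select minimum 14 at index 5, swap -> [7, 14, 21, 39, 19, 40]
Pass 3: Select minimum 19 at index 4, swap -> [7, 14, 19, 39, 21, 40]
Pass 4: Select minimum 21 at index 4, swap -> [7, 14, 19, 21, 39, 40]


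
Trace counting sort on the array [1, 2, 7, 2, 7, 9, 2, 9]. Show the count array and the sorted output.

Count array: [0, 1, 3, 0, 0, 0, 0, 2, 0, 2]
(count[i] = number of elements equal to i)
Cumulative count: [0, 1, 4, 4, 4, 4, 4, 6, 6, 8]
Sorted: [1, 2, 2, 2, 7, 7, 9, 9]


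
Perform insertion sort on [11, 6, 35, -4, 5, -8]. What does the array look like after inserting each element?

First element 11 is already 'sorted'
Insert 6: shifted 1 elements -> [6, 11, 35, -4, 5, -8]
Insert 35: shifted 0 elements -> [6, 11, 35, -4, 5, -8]
Insert -4: shifted 3 elements -> [-4, 6, 11, 35, 5, -8]
Insert 5: shifted 3 elements -> [-4, 5, 6, 11, 35, -8]
Insert -8: shifted 5 elements -> [-8, -4, 5, 6, 11, 35]


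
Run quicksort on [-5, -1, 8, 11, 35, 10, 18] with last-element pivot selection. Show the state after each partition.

Partition 1: pivot=18 at index 5 -> [-5, -1, 8, 11, 10, 18, 35]
Partition 2: pivot=10 at index 3 -> [-5, -1, 8, 10, 11, 18, 35]
Partition 3: pivot=8 at index 2 -> [-5, -1, 8, 10, 11, 18, 35]
Partition 4: pivot=-1 at index 1 -> [-5, -1, 8, 10, 11, 18, 35]


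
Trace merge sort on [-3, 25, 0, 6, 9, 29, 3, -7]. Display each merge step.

Divide and conquer:
  Merge [-3] + [25] -> [-3, 25]
  Merge [0] + [6] -> [0, 6]
  Merge [-3, 25] + [0, 6] -> [-3, 0, 6, 25]
  Merge [9] + [29] -> [9, 29]
  Merge [3] + [-7] -> [-7, 3]
  Merge [9, 29] + [-7, 3] -> [-7, 3, 9, 29]
  Merge [-3, 0, 6, 25] + [-7, 3, 9, 29] -> [-7, -3, 0, 3, 6, 9, 25, 29]


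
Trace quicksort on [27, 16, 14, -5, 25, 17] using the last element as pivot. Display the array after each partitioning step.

Partition 1: pivot=17 at index 3 -> [16, 14, -5, 17, 25, 27]
Partition 2: pivot=-5 at index 0 -> [-5, 14, 16, 17, 25, 27]
Partition 3: pivot=16 at index 2 -> [-5, 14, 16, 17, 25, 27]
Partition 4: pivot=27 at index 5 -> [-5, 14, 16, 17, 25, 27]


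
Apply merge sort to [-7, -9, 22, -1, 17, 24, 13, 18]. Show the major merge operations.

Divide and conquer:
  Merge [-7] + [-9] -> [-9, -7]
  Merge [22] + [-1] -> [-1, 22]
  Merge [-9, -7] + [-1, 22] -> [-9, -7, -1, 22]
  Merge [17] + [24] -> [17, 24]
  Merge [13] + [18] -> [13, 18]
  Merge [17, 24] + [13, 18] -> [13, 17, 18, 24]
  Merge [-9, -7, -1, 22] + [13, 17, 18, 24] -> [-9, -7, -1, 13, 17, 18, 22, 24]


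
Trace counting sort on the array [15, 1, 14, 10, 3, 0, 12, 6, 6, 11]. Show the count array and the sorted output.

Count array: [1, 1, 0, 1, 0, 0, 2, 0, 0, 0, 1, 1, 1, 0, 1, 1]
(count[i] = number of elements equal to i)
Cumulative count: [1, 2, 2, 3, 3, 3, 5, 5, 5, 5, 6, 7, 8, 8, 9, 10]
Sorted: [0, 1, 3, 6, 6, 10, 11, 12, 14, 15]


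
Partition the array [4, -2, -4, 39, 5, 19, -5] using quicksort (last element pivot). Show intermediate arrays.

Partition 1: pivot=-5 at index 0 -> [-5, -2, -4, 39, 5, 19, 4]
Partition 2: pivot=4 at index 3 -> [-5, -2, -4, 4, 5, 19, 39]
Partition 3: pivot=-4 at index 1 -> [-5, -4, -2, 4, 5, 19, 39]
Partition 4: pivot=39 at index 6 -> [-5, -4, -2, 4, 5, 19, 39]
Partition 5: pivot=19 at index 5 -> [-5, -4, -2, 4, 5, 19, 39]


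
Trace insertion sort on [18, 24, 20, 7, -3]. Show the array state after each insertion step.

First element 18 is already 'sorted'
Insert 24: shifted 0 elements -> [18, 24, 20, 7, -3]
Insert 20: shifted 1 elements -> [18, 20, 24, 7, -3]
Insert 7: shifted 3 elements -> [7, 18, 20, 24, -3]
Insert -3: shifted 4 elements -> [-3, 7, 18, 20, 24]


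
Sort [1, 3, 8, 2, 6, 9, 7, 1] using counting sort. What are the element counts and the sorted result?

Count array: [0, 2, 1, 1, 0, 0, 1, 1, 1, 1]
(count[i] = number of elements equal to i)
Cumulative count: [0, 2, 3, 4, 4, 4, 5, 6, 7, 8]
Sorted: [1, 1, 2, 3, 6, 7, 8, 9]


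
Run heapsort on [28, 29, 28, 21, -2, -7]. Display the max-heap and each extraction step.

Build heap: [29, 28, 28, 21, -2, -7]
Extract 29: [28, 21, 28, -7, -2, 29]
Extract 28: [28, 21, -2, -7, 28, 29]
Extract 28: [21, -7, -2, 28, 28, 29]
Extract 21: [-2, -7, 21, 28, 28, 29]
Extract -2: [-7, -2, 21, 28, 28, 29]


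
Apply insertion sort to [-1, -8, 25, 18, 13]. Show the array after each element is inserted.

First element -1 is already 'sorted'
Insert -8: shifted 1 elements -> [-8, -1, 25, 18, 13]
Insert 25: shifted 0 elements -> [-8, -1, 25, 18, 13]
Insert 18: shifted 1 elements -> [-8, -1, 18, 25, 13]
Insert 13: shifted 2 elements -> [-8, -1, 13, 18, 25]


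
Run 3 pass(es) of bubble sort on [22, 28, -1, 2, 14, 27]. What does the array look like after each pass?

After pass 1: [22, -1, 2, 14, 27, 28] (4 swaps)
After pass 2: [-1, 2, 14, 22, 27, 28] (3 swaps)
After pass 3: [-1, 2, 14, 22, 27, 28] (0 swaps)
Total swaps: 7


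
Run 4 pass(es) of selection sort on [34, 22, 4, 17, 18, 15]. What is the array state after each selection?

Pass 1: Select minimum 4 at index 2, swap -> [4, 22, 34, 17, 18, 15]
Pass 2: Select minimum 15 at index 5, swap -> [4, 15, 34, 17, 18, 22]
Pass 3: Select minimum 17 at index 3, swap -> [4, 15, 17, 34, 18, 22]
Pass 4: Select minimum 18 at index 4, swap -> [4, 15, 17, 18, 34, 22]


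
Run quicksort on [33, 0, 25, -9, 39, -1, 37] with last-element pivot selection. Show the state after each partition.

Partition 1: pivot=37 at index 5 -> [33, 0, 25, -9, -1, 37, 39]
Partition 2: pivot=-1 at index 1 -> [-9, -1, 25, 33, 0, 37, 39]
Partition 3: pivot=0 at index 2 -> [-9, -1, 0, 33, 25, 37, 39]
Partition 4: pivot=25 at index 3 -> [-9, -1, 0, 25, 33, 37, 39]


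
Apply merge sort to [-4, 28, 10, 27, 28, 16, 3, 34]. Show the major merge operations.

Divide and conquer:
  Merge [-4] + [28] -> [-4, 28]
  Merge [10] + [27] -> [10, 27]
  Merge [-4, 28] + [10, 27] -> [-4, 10, 27, 28]
  Merge [28] + [16] -> [16, 28]
  Merge [3] + [34] -> [3, 34]
  Merge [16, 28] + [3, 34] -> [3, 16, 28, 34]
  Merge [-4, 10, 27, 28] + [3, 16, 28, 34] -> [-4, 3, 10, 16, 27, 28, 28, 34]


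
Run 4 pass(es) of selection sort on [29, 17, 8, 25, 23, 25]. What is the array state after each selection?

Pass 1: Select minimum 8 at index 2, swap -> [8, 17, 29, 25, 23, 25]
Pass 2: Select minimum 17 at index 1, swap -> [8, 17, 29, 25, 23, 25]
Pass 3: Select minimum 23 at index 4, swap -> [8, 17, 23, 25, 29, 25]
Pass 4: Select minimum 25 at index 3, swap -> [8, 17, 23, 25, 29, 25]


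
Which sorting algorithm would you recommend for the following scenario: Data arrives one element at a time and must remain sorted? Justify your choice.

Best choice: Insertion sort
Reason: Insertion sort naturally handles online/streaming input by inserting each new element into sorted position


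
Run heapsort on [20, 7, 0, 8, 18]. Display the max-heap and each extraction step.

Build heap: [20, 18, 0, 8, 7]
Extract 20: [18, 8, 0, 7, 20]
Extract 18: [8, 7, 0, 18, 20]
Extract 8: [7, 0, 8, 18, 20]
Extract 7: [0, 7, 8, 18, 20]


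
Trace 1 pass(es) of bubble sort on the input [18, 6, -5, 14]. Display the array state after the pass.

After pass 1: [6, -5, 14, 18] (3 swaps)
Total swaps: 3


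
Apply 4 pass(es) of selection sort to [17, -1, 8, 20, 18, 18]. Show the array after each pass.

Pass 1: Select minimum -1 at index 1, swap -> [-1, 17, 8, 20, 18, 18]
Pass 2: Select minimum 8 at index 2, swap -> [-1, 8, 17, 20, 18, 18]
Pass 3: Select minimum 17 at index 2, swap -> [-1, 8, 17, 20, 18, 18]
Pass 4: Select minimum 18 at index 4, swap -> [-1, 8, 17, 18, 20, 18]


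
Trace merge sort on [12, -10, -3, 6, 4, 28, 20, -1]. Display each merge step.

Divide and conquer:
  Merge [12] + [-10] -> [-10, 12]
  Merge [-3] + [6] -> [-3, 6]
  Merge [-10, 12] + [-3, 6] -> [-10, -3, 6, 12]
  Merge [4] + [28] -> [4, 28]
  Merge [20] + [-1] -> [-1, 20]
  Merge [4, 28] + [-1, 20] -> [-1, 4, 20, 28]
  Merge [-10, -3, 6, 12] + [-1, 4, 20, 28] -> [-10, -3, -1, 4, 6, 12, 20, 28]


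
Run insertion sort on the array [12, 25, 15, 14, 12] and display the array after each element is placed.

First element 12 is already 'sorted'
Insert 25: shifted 0 elements -> [12, 25, 15, 14, 12]
Insert 15: shifted 1 elements -> [12, 15, 25, 14, 12]
Insert 14: shifted 2 elements -> [12, 14, 15, 25, 12]
Insert 12: shifted 3 elements -> [12, 12, 14, 15, 25]


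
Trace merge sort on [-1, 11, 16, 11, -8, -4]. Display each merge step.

Divide and conquer:
  Merge [11] + [16] -> [11, 16]
  Merge [-1] + [11, 16] -> [-1, 11, 16]
  Merge [-8] + [-4] -> [-8, -4]
  Merge [11] + [-8, -4] -> [-8, -4, 11]
  Merge [-1, 11, 16] + [-8, -4, 11] -> [-8, -4, -1, 11, 11, 16]


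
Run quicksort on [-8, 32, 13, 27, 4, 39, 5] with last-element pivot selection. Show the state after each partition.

Partition 1: pivot=5 at index 2 -> [-8, 4, 5, 27, 32, 39, 13]
Partition 2: pivot=4 at index 1 -> [-8, 4, 5, 27, 32, 39, 13]
Partition 3: pivot=13 at index 3 -> [-8, 4, 5, 13, 32, 39, 27]
Partition 4: pivot=27 at index 4 -> [-8, 4, 5, 13, 27, 39, 32]
Partition 5: pivot=32 at index 5 -> [-8, 4, 5, 13, 27, 32, 39]


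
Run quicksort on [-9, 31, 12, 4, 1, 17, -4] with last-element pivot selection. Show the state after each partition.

Partition 1: pivot=-4 at index 1 -> [-9, -4, 12, 4, 1, 17, 31]
Partition 2: pivot=31 at index 6 -> [-9, -4, 12, 4, 1, 17, 31]
Partition 3: pivot=17 at index 5 -> [-9, -4, 12, 4, 1, 17, 31]
Partition 4: pivot=1 at index 2 -> [-9, -4, 1, 4, 12, 17, 31]
Partition 5: pivot=12 at index 4 -> [-9, -4, 1, 4, 12, 17, 31]


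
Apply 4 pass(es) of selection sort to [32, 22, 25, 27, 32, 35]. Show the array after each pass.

Pass 1: Select minimum 22 at index 1, swap -> [22, 32, 25, 27, 32, 35]
Pass 2: Select minimum 25 at index 2, swap -> [22, 25, 32, 27, 32, 35]
Pass 3: Select minimum 27 at index 3, swap -> [22, 25, 27, 32, 32, 35]
Pass 4: Select minimum 32 at index 3, swap -> [22, 25, 27, 32, 32, 35]


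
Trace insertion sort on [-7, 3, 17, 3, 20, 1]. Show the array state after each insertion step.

First element -7 is already 'sorted'
Insert 3: shifted 0 elements -> [-7, 3, 17, 3, 20, 1]
Insert 17: shifted 0 elements -> [-7, 3, 17, 3, 20, 1]
Insert 3: shifted 1 elements -> [-7, 3, 3, 17, 20, 1]
Insert 20: shifted 0 elements -> [-7, 3, 3, 17, 20, 1]
Insert 1: shifted 4 elements -> [-7, 1, 3, 3, 17, 20]


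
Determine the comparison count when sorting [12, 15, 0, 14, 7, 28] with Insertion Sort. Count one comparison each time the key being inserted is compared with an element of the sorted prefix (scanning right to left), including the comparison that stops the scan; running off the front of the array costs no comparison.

Insert 15: 12 <= 15 (stop) = 1 comparison(s) -> [12, 15, 0, 14, 7, 28]
Insert 0: 15 > 0 (shift), 12 > 0 (shift), reached front = 2 comparison(s) -> [0, 12, 15, 14, 7, 28]
Insert 14: 15 > 14 (shift), 12 <= 14 (stop) = 2 comparison(s) -> [0, 12, 14, 15, 7, 28]
Insert 7: 15 > 7 (shift), 14 > 7 (shift), 12 > 7 (shift), 0 <= 7 (stop) = 4 comparison(s) -> [0, 7, 12, 14, 15, 28]
Insert 28: 15 <= 28 (stop) = 1 comparison(s) -> [0, 7, 12, 14, 15, 28]
Total comparisons: 1 + 2 + 2 + 4 + 1 = 10


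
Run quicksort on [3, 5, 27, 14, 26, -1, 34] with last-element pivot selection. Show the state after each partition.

Partition 1: pivot=34 at index 6 -> [3, 5, 27, 14, 26, -1, 34]
Partition 2: pivot=-1 at index 0 -> [-1, 5, 27, 14, 26, 3, 34]
Partition 3: pivot=3 at index 1 -> [-1, 3, 27, 14, 26, 5, 34]
Partition 4: pivot=5 at index 2 -> [-1, 3, 5, 14, 26, 27, 34]
Partition 5: pivot=27 at index 5 -> [-1, 3, 5, 14, 26, 27, 34]
Partition 6: pivot=26 at index 4 -> [-1, 3, 5, 14, 26, 27, 34]


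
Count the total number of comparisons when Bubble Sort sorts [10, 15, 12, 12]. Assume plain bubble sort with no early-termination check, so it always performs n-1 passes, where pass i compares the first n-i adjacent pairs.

Pass 1: compare adjacent pairs (0,1)..(2,3) = 3 comparison(s), 2 swap(s) -> [10, 12, 12, 15]
Pass 2: compare adjacent pairs (0,1)..(1,2) = 2 comparison(s), 0 swap(s) -> [10, 12, 12, 15]
Pass 3: compare adjacent pairs (0,1)..(0,1) = 1 comparison(s), 0 swap(s) -> [10, 12, 12, 15]
Total comparisons: 3 + 2 + 1 = 6


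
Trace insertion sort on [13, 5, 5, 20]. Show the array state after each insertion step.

First element 13 is already 'sorted'
Insert 5: shifted 1 elements -> [5, 13, 5, 20]
Insert 5: shifted 1 elements -> [5, 5, 13, 20]
Insert 20: shifted 0 elements -> [5, 5, 13, 20]


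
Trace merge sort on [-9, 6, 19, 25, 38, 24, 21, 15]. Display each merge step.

Divide and conquer:
  Merge [-9] + [6] -> [-9, 6]
  Merge [19] + [25] -> [19, 25]
  Merge [-9, 6] + [19, 25] -> [-9, 6, 19, 25]
  Merge [38] + [24] -> [24, 38]
  Merge [21] + [15] -> [15, 21]
  Merge [24, 38] + [15, 21] -> [15, 21, 24, 38]
  Merge [-9, 6, 19, 25] + [15, 21, 24, 38] -> [-9, 6, 15, 19, 21, 24, 25, 38]


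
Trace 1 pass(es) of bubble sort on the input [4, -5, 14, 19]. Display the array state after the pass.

After pass 1: [-5, 4, 14, 19] (1 swaps)
Total swaps: 1


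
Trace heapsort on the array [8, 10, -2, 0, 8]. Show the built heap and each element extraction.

Build heap: [10, 8, -2, 0, 8]
Extract 10: [8, 8, -2, 0, 10]
Extract 8: [8, 0, -2, 8, 10]
Extract 8: [0, -2, 8, 8, 10]
Extract 0: [-2, 0, 8, 8, 10]


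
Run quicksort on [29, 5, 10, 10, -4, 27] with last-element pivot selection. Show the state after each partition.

Partition 1: pivot=27 at index 4 -> [5, 10, 10, -4, 27, 29]
Partition 2: pivot=-4 at index 0 -> [-4, 10, 10, 5, 27, 29]
Partition 3: pivot=5 at index 1 -> [-4, 5, 10, 10, 27, 29]
Partition 4: pivot=10 at index 3 -> [-4, 5, 10, 10, 27, 29]


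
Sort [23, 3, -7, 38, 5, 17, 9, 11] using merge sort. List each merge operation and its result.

Divide and conquer:
  Merge [23] + [3] -> [3, 23]
  Merge [-7] + [38] -> [-7, 38]
  Merge [3, 23] + [-7, 38] -> [-7, 3, 23, 38]
  Merge [5] + [17] -> [5, 17]
  Merge [9] + [11] -> [9, 11]
  Merge [5, 17] + [9, 11] -> [5, 9, 11, 17]
  Merge [-7, 3, 23, 38] + [5, 9, 11, 17] -> [-7, 3, 5, 9, 11, 17, 23, 38]


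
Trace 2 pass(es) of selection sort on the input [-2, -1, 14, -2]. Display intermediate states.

Pass 1: Select minimum -2 at index 0, swap -> [-2, -1, 14, -2]
Pass 2: Select minimum -2 at index 3, swap -> [-2, -2, 14, -1]


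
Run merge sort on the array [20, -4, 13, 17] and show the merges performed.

Divide and conquer:
  Merge [20] + [-4] -> [-4, 20]
  Merge [13] + [17] -> [13, 17]
  Merge [-4, 20] + [13, 17] -> [-4, 13, 17, 20]


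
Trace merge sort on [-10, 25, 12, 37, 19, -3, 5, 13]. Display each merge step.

Divide and conquer:
  Merge [-10] + [25] -> [-10, 25]
  Merge [12] + [37] -> [12, 37]
  Merge [-10, 25] + [12, 37] -> [-10, 12, 25, 37]
  Merge [19] + [-3] -> [-3, 19]
  Merge [5] + [13] -> [5, 13]
  Merge [-3, 19] + [5, 13] -> [-3, 5, 13, 19]
  Merge [-10, 12, 25, 37] + [-3, 5, 13, 19] -> [-10, -3, 5, 12, 13, 19, 25, 37]


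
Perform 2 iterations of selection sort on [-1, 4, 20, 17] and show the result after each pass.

Pass 1: Select minimum -1 at index 0, swap -> [-1, 4, 20, 17]
Pass 2: Select minimum 4 at index 1, swap -> [-1, 4, 20, 17]


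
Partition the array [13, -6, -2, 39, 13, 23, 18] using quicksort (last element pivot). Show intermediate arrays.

Partition 1: pivot=18 at index 4 -> [13, -6, -2, 13, 18, 23, 39]
Partition 2: pivot=13 at index 3 -> [13, -6, -2, 13, 18, 23, 39]
Partition 3: pivot=-2 at index 1 -> [-6, -2, 13, 13, 18, 23, 39]
Partition 4: pivot=39 at index 6 -> [-6, -2, 13, 13, 18, 23, 39]


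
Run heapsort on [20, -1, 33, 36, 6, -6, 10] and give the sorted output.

Build heap: [36, 20, 33, -1, 6, -6, 10]
Extract 36: [33, 20, 10, -1, 6, -6, 36]
Extract 33: [20, 6, 10, -1, -6, 33, 36]
Extract 20: [10, 6, -6, -1, 20, 33, 36]
Extract 10: [6, -1, -6, 10, 20, 33, 36]
Extract 6: [-1, -6, 6, 10, 20, 33, 36]
Extract -1: [-6, -1, 6, 10, 20, 33, 36]


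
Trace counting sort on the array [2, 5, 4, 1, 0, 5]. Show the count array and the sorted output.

Count array: [1, 1, 1, 0, 1, 2]
(count[i] = number of elements equal to i)
Cumulative count: [1, 2, 3, 3, 4, 6]
Sorted: [0, 1, 2, 4, 5, 5]
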